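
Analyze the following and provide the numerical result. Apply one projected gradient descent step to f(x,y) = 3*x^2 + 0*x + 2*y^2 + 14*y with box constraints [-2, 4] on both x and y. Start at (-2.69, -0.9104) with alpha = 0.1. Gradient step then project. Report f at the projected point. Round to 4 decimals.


Step 1: Compute gradient at (-2.69, -0.9104).
grad_x = 2*3*-2.69 + 0 = -16.14
grad_y = 2*2*-0.9104 + 14 = 10.3584
Step 2: Gradient step.
x_raw = -2.69 - 0.1*-16.14 = -1.076
y_raw = -0.9104 - 0.1*10.3584 = -1.9462
Step 3: Project onto [-2, 4].
x_proj = clip(-1.076) = -1.076
y_proj = clip(-1.9462) = -1.9462
Step 4: Evaluate f.
f(-1.076, -1.9462) = -16.1983


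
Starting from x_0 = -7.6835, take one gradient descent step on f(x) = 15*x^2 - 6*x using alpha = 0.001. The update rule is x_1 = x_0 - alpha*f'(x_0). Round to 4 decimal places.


We compute the gradient at x_0 and apply the update.
f'(x) = 30*x - 6
f'(-7.6835) = 30*-7.6835 - 6 = -236.505
x_1 = -7.6835 - 0.001*-236.505 = -7.447


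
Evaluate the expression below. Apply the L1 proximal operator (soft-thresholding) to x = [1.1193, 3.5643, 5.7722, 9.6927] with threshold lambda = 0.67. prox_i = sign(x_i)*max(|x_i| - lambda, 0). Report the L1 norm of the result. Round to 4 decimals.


Soft-thresholding with lambda = 0.67:
prox(1.1193) = sign(1.1193)*max(|1.1193| - 0.67, 0) = 0.4493
prox(3.5643) = sign(3.5643)*max(|3.5643| - 0.67, 0) = 2.8943
prox(5.7722) = sign(5.7722)*max(|5.7722| - 0.67, 0) = 5.1022
prox(9.6927) = sign(9.6927)*max(|9.6927| - 0.67, 0) = 9.0227
prox(x) = [0.4493, 2.8943, 5.1022, 9.0227]
||prox(x)||_1 = 0.4493 + 2.8943 + 5.1022 + 9.0227 = 17.4685


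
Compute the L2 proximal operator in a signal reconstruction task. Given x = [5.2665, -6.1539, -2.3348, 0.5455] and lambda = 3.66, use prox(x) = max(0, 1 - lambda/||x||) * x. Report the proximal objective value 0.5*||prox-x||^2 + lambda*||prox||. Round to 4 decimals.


Step 1: Compute ||x||.
||x|| = 8.4472
Step 2: Compute scaling factor.
scale = max(0, 1 - 3.66/8.4472) = 0.5667
Step 3: prox(x) = [2.9846, -3.4875, -1.3232, 0.3091]
||prox(x)|| = 4.7872
Step 4: Proximal objective.
0.5*||prox-x||^2 = 6.6978
lambda*||prox|| = 17.5212
Total = 24.219


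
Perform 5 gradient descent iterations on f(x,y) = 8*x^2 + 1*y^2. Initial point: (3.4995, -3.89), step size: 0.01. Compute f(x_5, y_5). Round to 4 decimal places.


Gradient descent on f(x,y) = 8*x^2 + 1*y^2.
Starting point: (3.4995, -3.89), alpha = 0.01
Step 1: grad_x = 2*8*3.4995 = 55.992, grad_y = 2*1*-3.89 = -7.78
  x_1 = 3.4995 - 0.01*55.992 = 2.9396
  y_1 = -3.89 - 0.01*-7.78 = -3.8122
Step 2: grad_x = 2*8*2.9396 = 47.0333, grad_y = 2*1*-3.8122 = -7.6244
  x_2 = 2.9396 - 0.01*47.0333 = 2.4692
  y_2 = -3.8122 - 0.01*-7.6244 = -3.736
Step 3: grad_x = 2*8*2.4692 = 39.508, grad_y = 2*1*-3.736 = -7.4719
  x_3 = 2.4692 - 0.01*39.508 = 2.0742
  y_3 = -3.736 - 0.01*-7.4719 = -3.6612
Step 4: grad_x = 2*8*2.0742 = 33.1867, grad_y = 2*1*-3.6612 = -7.3225
  x_4 = 2.0742 - 0.01*33.1867 = 1.7423
  y_4 = -3.6612 - 0.01*-7.3225 = -3.588
Step 5: grad_x = 2*8*1.7423 = 27.8768, grad_y = 2*1*-3.588 = -7.176
  x_5 = 1.7423 - 0.01*27.8768 = 1.4635
  y_5 = -3.588 - 0.01*-7.176 = -3.5163
f(1.4635, -3.5163) = 8*1.4635^2 + 1*(-3.5163)^2 = 29.4995


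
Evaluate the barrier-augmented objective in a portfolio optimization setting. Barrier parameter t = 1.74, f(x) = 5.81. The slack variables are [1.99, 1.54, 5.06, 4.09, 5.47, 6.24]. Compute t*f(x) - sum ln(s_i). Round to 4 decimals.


Step 1: Compute log-barrier.
ln values: [0.6881, 0.4318, 1.6214, 1.4085, 1.6993, 1.831]
phi = -(0.6881 + 0.4318 + 1.6214 + 1.4085 + 1.6993 + 1.831) = -7.6801
Step 2: Compute augmented objective.
t*f(x) = 1.74*5.81 = 10.1094
Total = 10.1094 - 7.6801 = 2.4293


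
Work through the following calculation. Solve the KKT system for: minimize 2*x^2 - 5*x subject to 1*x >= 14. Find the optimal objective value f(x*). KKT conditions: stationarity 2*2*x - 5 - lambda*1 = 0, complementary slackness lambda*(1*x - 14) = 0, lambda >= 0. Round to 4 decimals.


Step 1: Try lambda = 0 (constraint inactive).
x_unc = 5/(2*2) = 1.25
Check: 1*1.25 = 1.25 < 14 -- violated!
Step 2: Constraint must be active: 1*x = 14
x* = 14/1 = 14.0
lambda = (2*2*14.0 - 5)/1 = 51.0
Step 3: Compute optimal value.
f(x*) = 2*14.0^2 - 5*14.0 = 322.0


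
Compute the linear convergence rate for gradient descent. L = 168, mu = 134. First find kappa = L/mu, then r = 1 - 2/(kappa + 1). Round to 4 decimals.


Step 1: Compute the condition number.
kappa = L/mu = 168/134 = 1.2537
Step 2: Compute the convergence rate.
r = 1 - 2/(kappa + 1) = 1 - 2*mu/(L + mu) = (L - mu)/(L + mu) = 34/302 = 0.1126


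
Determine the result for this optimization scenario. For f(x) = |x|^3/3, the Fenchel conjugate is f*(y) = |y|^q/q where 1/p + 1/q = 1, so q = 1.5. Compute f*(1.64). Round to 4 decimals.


The conjugate exponent q satisfies 1/p + 1/q = 1.
p = 3, so q = 3/(3 - 1) = 1.5
|y|^q = 1.64^1.5 = 2.1002
f*(1.64) = 2.1002 / 1.5 = 1.4001


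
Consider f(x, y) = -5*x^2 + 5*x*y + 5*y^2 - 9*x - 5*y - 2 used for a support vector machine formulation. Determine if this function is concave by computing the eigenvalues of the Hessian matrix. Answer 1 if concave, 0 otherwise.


The Hessian of f(x,y) = -5*x^2 + 5*x*y + 5*y^2 - 9*x - 5*y - 2 is:
H = [[-10, 5], [5, 10]]
Trace = -10 + 10 = 0
Determinant = -10*10 - (5)^2 = -125
Discriminant = (0)^2 - 4*-125 = 500.0
Eigenvalues: lambda_1 = -11.1803, lambda_2 = 11.1803
The function is not concave.

0


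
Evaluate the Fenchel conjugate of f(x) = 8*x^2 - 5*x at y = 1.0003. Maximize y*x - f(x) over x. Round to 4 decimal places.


f*(y) = sup_x {y*x - a*x^2 - b*x} = sup_x {(y-b)*x - a*x^2}
FOC: (y - b) - 2a*x = 0 => x* = (y - b)/(2a)
x* = (1.0003 + 5)/(2*8) = 0.375
f*(1.0003) = (y-b)^2/(4a) = (1.0003 + 5)^2/(4*8)
= 36.0036/32 = 1.1251


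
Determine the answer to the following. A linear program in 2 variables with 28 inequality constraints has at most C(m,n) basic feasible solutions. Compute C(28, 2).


Each vertex corresponds to some choice of n active constraints out of m, so the number of vertices is at most C(m, n) = m! / (n!(m-n)!).
m = 28, n = 2
Numerator: 28 * 27
Denominator: 2! = 2
C(28, 2) = 378


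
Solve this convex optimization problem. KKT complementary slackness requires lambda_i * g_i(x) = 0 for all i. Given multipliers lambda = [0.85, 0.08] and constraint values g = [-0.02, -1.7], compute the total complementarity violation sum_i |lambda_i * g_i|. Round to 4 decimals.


KKT complementary slackness check:
lambda_1 * g_1 = 0.85 * -0.02 = -0.017
lambda_2 * g_2 = 0.08 * -1.7 = -0.136
Total violation = 0.017 + 0.136 = 0.153


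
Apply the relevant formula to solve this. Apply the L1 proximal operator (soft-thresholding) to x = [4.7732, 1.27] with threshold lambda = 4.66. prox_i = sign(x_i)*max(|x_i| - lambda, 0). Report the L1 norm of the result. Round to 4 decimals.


Soft-thresholding with lambda = 4.66:
prox(4.7732) = sign(4.7732)*max(|4.7732| - 4.66, 0) = 0.1132
prox(1.27) = sign(1.27)*max(|1.27| - 4.66, 0) = 0.0
prox(x) = [0.1132, 0.0]
||prox(x)||_1 = 0.1132 + 0.0 = 0.1132


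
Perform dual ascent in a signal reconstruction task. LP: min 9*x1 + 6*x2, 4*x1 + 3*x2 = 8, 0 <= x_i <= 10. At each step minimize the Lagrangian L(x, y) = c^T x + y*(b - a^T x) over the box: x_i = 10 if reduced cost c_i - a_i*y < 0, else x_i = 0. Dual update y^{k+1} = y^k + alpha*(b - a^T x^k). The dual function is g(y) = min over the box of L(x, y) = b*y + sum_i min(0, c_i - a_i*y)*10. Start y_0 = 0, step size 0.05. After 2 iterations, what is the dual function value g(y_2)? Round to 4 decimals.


Dual ascent for LP: min 9*x1 + 6*x2, 4*x1 + 3*x2 = 8, 0 <= x_i <= 10
Step 1: y^k = 0.0, reduced costs: (9.0, 6.0)
  x^k = (0.0, 0.0), subgradient = b - a^T x = 8.0
  y^{k+1} = 0.0 + 0.05*8.0 = 0.4
Step 2: y^k = 0.4, reduced costs: (7.4, 4.8)
  x^k = (0.0, 0.0), subgradient = b - a^T x = 8.0
  y^{k+1} = 0.4 + 0.05*8.0 = 0.8
Dual objective at y_2 = 0.8: reduced costs (5.8, 3.6), box minimizer x = (0.0, 0.0)
g(y_2) = b*y + (c1 - a1*y)*x1 + (c2 - a2*y)*x2 = 8*0.8 + 5.8*0.0 + 3.6*0.0 = 6.4 + 0.0 + 0.0 = 6.4


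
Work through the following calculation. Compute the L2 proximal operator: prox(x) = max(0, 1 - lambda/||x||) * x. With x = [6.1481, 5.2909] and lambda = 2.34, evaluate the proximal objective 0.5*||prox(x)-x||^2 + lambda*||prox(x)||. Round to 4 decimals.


Step 1: Compute ||x||.
||x|| = 8.1113
Step 2: Compute scaling factor.
scale = max(0, 1 - 2.34/8.1113) = 0.7115
Step 3: prox(x) = [4.3745, 3.7645]
||prox(x)|| = 5.7713
Step 4: Proximal objective.
0.5*||prox-x||^2 = 2.7378
lambda*||prox|| = 13.5048
Total = 16.2426


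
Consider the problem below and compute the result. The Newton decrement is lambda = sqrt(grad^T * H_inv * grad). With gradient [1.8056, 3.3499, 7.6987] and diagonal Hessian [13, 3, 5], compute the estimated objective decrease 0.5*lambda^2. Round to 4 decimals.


Step 1: H is diagonal, so H^(-1) * g = [0.1389, 1.1166, 1.5397].
Step 2: g^T H^(-1) g = sum_i g_i^2 / H_ii
  = (1.8056)^2/13 + (3.3499)^2/3 + (7.6987)^2/5
  = 0.2508 + 3.7406 + 11.854 = 15.8454
Step 3: Objective decrease = 0.5 * g^T H^(-1) g = 7.9227


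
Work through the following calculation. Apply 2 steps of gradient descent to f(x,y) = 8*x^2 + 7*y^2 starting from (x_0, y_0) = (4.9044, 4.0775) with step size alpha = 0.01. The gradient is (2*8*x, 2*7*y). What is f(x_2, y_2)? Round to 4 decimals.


Gradient descent on f(x,y) = 8*x^2 + 7*y^2.
Starting point: (4.9044, 4.0775), alpha = 0.01
Step 1: grad_x = 2*8*4.9044 = 78.4704, grad_y = 2*7*4.0775 = 57.085
  x_1 = 4.9044 - 0.01*78.4704 = 4.1197
  y_1 = 4.0775 - 0.01*57.085 = 3.5067
Step 2: grad_x = 2*8*4.1197 = 65.9151, grad_y = 2*7*3.5067 = 49.0931
  x_2 = 4.1197 - 0.01*65.9151 = 3.4605
  y_2 = 3.5067 - 0.01*49.0931 = 3.0157
f(3.4605, 3.0157) = 8*3.4605^2 + 7*3.0157^2 = 159.4649


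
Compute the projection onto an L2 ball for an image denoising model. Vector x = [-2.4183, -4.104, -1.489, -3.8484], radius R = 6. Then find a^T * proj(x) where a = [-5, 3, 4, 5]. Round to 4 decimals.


Step 1: Compute ||x|| (intermediates to 6 decimals).
||x|| = sqrt((-2.4183)^2 + (-4.104)^2 + (-1.489)^2 + (-3.8484)^2) = 6.302245
Step 2: Project.
Since ||x|| > R, scale = R/||x|| = 6/6.302245 = 0.952042, proj(x) = scale * x
proj(x) = [-2.302323, -3.90718, -1.417591, -3.663838]
Step 3: Dot product.
a^T * proj(x) = -5*(-2.302323) + 3*(-3.90718) + 4*(-1.417591) + 5*(-3.663838) = -24.1995


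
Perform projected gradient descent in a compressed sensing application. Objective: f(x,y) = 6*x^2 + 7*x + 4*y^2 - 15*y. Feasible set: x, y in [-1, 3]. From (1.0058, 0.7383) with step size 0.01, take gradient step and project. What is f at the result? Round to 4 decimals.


Step 1: Compute gradient at (1.0058, 0.7383).
grad_x = 2*6*1.0058 + 7 = 19.0696
grad_y = 2*4*0.7383 - 15 = -9.0936
Step 2: Gradient step.
x_raw = 1.0058 - 0.01*19.0696 = 0.8151
y_raw = 0.7383 - 0.01*-9.0936 = 0.8292
Step 3: Project onto [-1, 3].
x_proj = clip(0.8151) = 0.8151
y_proj = clip(0.8292) = 0.8292
Step 4: Evaluate f.
f(0.8151, 0.8292) = 0.0041


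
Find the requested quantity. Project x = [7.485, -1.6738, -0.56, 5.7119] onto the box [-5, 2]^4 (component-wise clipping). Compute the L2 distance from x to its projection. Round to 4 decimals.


Project each component onto [-5, 2].
clip(7.485) = 2.0, clip(-1.6738) = -1.6738, clip(-0.56) = -0.56, clip(5.7119) = 2.0
Projection = [2.0, -1.6738, -0.56, 2.0]
Squared diffs: [30.0852, 0.0, 0.0, 13.7782]
Distance = sqrt(43.8634) = 6.6229


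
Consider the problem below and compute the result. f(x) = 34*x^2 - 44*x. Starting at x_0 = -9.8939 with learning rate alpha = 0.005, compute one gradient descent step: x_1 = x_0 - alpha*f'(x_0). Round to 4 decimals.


We compute the gradient at x_0 and apply the update.
f'(x) = 68*x - 44
f'(-9.8939) = 68*-9.8939 - 44 = -716.7852
x_1 = -9.8939 - 0.005*-716.7852 = -6.31


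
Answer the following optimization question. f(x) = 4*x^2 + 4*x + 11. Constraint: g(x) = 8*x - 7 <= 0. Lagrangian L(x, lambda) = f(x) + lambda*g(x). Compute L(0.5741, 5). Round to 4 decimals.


Step 1: Evaluate f(x).
f(0.5741) = 4*0.5741^2 + 4*0.5741 + 11 = 14.6148
Step 2: Evaluate g(x).
g(0.5741) = 8*0.5741 - 7 = -2.4072
Step 3: Compute Lagrangian.
L = 14.6148 + 5*-2.4072 = 2.5788


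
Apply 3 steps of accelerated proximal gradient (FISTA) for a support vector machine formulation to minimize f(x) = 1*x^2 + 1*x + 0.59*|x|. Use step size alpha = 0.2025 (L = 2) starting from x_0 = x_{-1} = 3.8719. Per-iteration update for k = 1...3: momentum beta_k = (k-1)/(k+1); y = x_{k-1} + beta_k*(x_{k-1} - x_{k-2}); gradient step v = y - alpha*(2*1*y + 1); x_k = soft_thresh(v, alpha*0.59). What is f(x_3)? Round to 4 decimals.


FISTA on f(x) = 1*x^2 + 1*x + 0.59*|x|
L = 2, alpha = 0.2025
Iteration 1: beta = 0.0, y = 3.8719 + 0.0*(3.8719 - 3.8719) = 3.8719
  grad(y) = 8.7438, v = y - alpha*grad = 2.1013
  prox(v) = soft_thresh(2.1013, 0.1195) = 1.9818
Iteration 2: beta = 0.3333, y = 1.9818 + 0.3333*(1.9818 - 3.8719) = 1.3518
  grad(y) = 3.7035, v = y - alpha*grad = 0.6018
  prox(v) = soft_thresh(0.6018, 0.1195) = 0.4823
Iteration 3: beta = 0.5, y = 0.4823 + 0.5*(0.4823 - 1.9818) = -0.2674
  grad(y) = 0.4652, v = y - alpha*grad = -0.3616
  prox(v) = soft_thresh(-0.3616, 0.1195) = -0.2421
f(x_3) = 1*(-0.2421)^2 + 1*(-0.2421) + 0.59*|-0.2421| = -0.0406


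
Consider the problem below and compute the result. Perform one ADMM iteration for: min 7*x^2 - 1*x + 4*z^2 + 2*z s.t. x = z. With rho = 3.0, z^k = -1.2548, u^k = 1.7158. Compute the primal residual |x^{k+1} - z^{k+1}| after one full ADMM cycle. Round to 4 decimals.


ADMM iteration with rho = 3.0, z^k = -1.2548, u^k = 1.7158
Step 1: x-update.
Minimize 7*x^2 - 1*x + (3.0/2)*(x + 1.2548 + 1.7158)^2
FOC: (2*7 + 3.0)*x = 1 + 3.0*(-1.2548 - 1.7158)
x^{k+1} = -0.4654
Step 2: z-update.
Minimize 4*z^2 + 2*z + (3.0/2)*(-0.4654 - z + 1.7158)^2
FOC: (2*4 + 3.0)*z = -2 + 3.0*(-0.4654 + 1.7158)
z^{k+1} = 0.1592
Step 3: u-update.
u^{k+1} = 1.7158 - 0.4654 - 0.1592 = 1.0912
Step 4: Primal residual = |-0.4654 - 0.1592| = 0.6246


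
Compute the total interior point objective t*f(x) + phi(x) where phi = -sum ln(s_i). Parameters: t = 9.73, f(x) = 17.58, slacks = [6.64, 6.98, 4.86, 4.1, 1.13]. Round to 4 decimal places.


Step 1: Compute log-barrier.
ln values: [1.8931, 1.943, 1.581, 1.411, 0.1222]
phi = -(1.8931 + 1.943 + 1.581 + 1.411 + 0.1222) = -6.9504
Step 2: Compute augmented objective.
t*f(x) = 9.73*17.58 = 171.0534
Total = 171.0534 - 6.9504 = 164.103


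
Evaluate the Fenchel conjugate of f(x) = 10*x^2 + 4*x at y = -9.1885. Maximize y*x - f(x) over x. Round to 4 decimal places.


f*(y) = sup_x {y*x - a*x^2 - b*x} = sup_x {(y-b)*x - a*x^2}
FOC: (y - b) - 2a*x = 0 => x* = (y - b)/(2a)
x* = (-9.1885 - 4)/(2*10) = -0.6594
f*(-9.1885) = (y-b)^2/(4a) = (-9.1885 - 4)^2/(4*10)
= 173.9365/40 = 4.3484


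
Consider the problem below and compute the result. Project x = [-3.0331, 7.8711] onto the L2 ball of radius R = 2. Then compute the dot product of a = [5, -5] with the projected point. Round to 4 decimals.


Step 1: Compute ||x|| (intermediates to 6 decimals).
||x|| = sqrt((-3.0331)^2 + 7.8711^2) = 8.435278
Step 2: Project.
Since ||x|| > R, scale = R/||x|| = 2/8.435278 = 0.237099, proj(x) = scale * x
proj(x) = [-0.719145, 1.86623]
Step 3: Dot product.
a^T * proj(x) = 5*(-0.719145) - 5*1.86623 = -12.9269


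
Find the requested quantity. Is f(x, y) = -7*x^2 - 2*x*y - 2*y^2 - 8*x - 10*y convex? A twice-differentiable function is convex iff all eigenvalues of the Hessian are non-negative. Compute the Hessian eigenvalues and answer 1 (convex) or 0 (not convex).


The Hessian of f(x,y) = -7*x^2 - 2*x*y - 2*y^2 - 8*x - 10*y is:
H = [[-14, -2], [-2, -4]]
Trace = -14 - 4 = -18
Determinant = -14*-4 - (-2)^2 = 52
Discriminant = (-18)^2 - 4*52 = 116.0
Eigenvalues: lambda_1 = -14.3852, lambda_2 = -3.6148
The function is not convex.

0


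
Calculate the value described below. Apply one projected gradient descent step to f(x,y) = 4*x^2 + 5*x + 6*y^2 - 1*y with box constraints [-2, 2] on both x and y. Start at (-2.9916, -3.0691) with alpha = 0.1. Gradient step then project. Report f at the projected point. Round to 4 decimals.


Step 1: Compute gradient at (-2.9916, -3.0691).
grad_x = 2*4*-2.9916 + 5 = -18.9328
grad_y = 2*6*-3.0691 - 1 = -37.8292
Step 2: Gradient step.
x_raw = -2.9916 - 0.1*-18.9328 = -1.0983
y_raw = -3.0691 - 0.1*-37.8292 = 0.7138
Step 3: Project onto [-2, 2].
x_proj = clip(-1.0983) = -1.0983
y_proj = clip(0.7138) = 0.7138
Step 4: Evaluate f.
f(-1.0983, 0.7138) = 1.677


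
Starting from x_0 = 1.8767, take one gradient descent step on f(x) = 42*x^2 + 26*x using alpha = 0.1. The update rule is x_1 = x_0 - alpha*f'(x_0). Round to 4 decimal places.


We compute the gradient at x_0 and apply the update.
f'(x) = 84*x + 26
f'(1.8767) = 84*1.8767 + 26 = 183.6428
x_1 = 1.8767 - 0.1*183.6428 = -16.4876


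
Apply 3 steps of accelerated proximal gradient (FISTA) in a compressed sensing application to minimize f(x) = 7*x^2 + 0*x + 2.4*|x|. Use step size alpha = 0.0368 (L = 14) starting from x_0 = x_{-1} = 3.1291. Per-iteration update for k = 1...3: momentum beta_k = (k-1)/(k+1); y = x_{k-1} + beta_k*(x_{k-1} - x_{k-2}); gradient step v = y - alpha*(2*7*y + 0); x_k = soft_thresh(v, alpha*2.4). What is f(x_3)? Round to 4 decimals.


FISTA on f(x) = 7*x^2 + 0*x + 2.4*|x|
L = 14, alpha = 0.0368
Iteration 1: beta = 0.0, y = 3.1291 + 0.0*(3.1291 - 3.1291) = 3.1291
  grad(y) = 43.8074, v = y - alpha*grad = 1.517
  prox(v) = soft_thresh(1.517, 0.0883) = 1.4287
Iteration 2: beta = 0.3333, y = 1.4287 + 0.3333*(1.4287 - 3.1291) = 0.8619
  grad(y) = 12.066, v = y - alpha*grad = 0.4178
  prox(v) = soft_thresh(0.4178, 0.0883) = 0.3295
Iteration 3: beta = 0.5, y = 0.3295 + 0.5*(0.3295 - 1.4287) = -0.2201
  grad(y) = -3.081, v = y - alpha*grad = -0.1067
  prox(v) = soft_thresh(-0.1067, 0.0883) = -0.0184
f(x_3) = 7*(-0.0184)^2 + 0*(-0.0184) + 2.4*|-0.0184| = 0.0465


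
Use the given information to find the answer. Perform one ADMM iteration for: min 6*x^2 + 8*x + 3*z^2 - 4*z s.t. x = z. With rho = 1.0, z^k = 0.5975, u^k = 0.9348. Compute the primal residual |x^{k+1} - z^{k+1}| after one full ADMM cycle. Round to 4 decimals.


ADMM iteration with rho = 1.0, z^k = 0.5975, u^k = 0.9348
Step 1: x-update.
Minimize 6*x^2 + 8*x + (1.0/2)*(x - 0.5975 + 0.9348)^2
FOC: (2*6 + 1.0)*x = -8 + 1.0*(0.5975 - 0.9348)
x^{k+1} = -0.6413
Step 2: z-update.
Minimize 3*z^2 - 4*z + (1.0/2)*(-0.6413 - z + 0.9348)^2
FOC: (2*3 + 1.0)*z = 4 + 1.0*(-0.6413 + 0.9348)
z^{k+1} = 0.6134
Step 3: u-update.
u^{k+1} = 0.9348 - 0.6413 - 0.6134 = -0.3199
Step 4: Primal residual = |-0.6413 - 0.6134| = 1.2547


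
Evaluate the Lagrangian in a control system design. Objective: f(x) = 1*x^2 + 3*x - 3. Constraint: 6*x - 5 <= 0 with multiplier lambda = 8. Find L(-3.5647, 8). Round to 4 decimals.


Step 1: Evaluate f(x).
f(-3.5647) = 1*(-3.5647)^2 + 3*(-3.5647) - 3 = -0.987
Step 2: Evaluate g(x).
g(-3.5647) = 6*-3.5647 - 5 = -26.3882
Step 3: Compute Lagrangian.
L = -0.987 + 8*-26.3882 = -212.0926


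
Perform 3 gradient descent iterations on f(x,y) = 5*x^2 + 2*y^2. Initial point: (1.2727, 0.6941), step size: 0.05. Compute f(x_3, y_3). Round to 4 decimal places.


Gradient descent on f(x,y) = 5*x^2 + 2*y^2.
Starting point: (1.2727, 0.6941), alpha = 0.05
Step 1: grad_x = 2*5*1.2727 = 12.727, grad_y = 2*2*0.6941 = 2.7764
  x_1 = 1.2727 - 0.05*12.727 = 0.6364
  y_1 = 0.6941 - 0.05*2.7764 = 0.5553
Step 2: grad_x = 2*5*0.6364 = 6.3635, grad_y = 2*2*0.5553 = 2.2211
  x_2 = 0.6364 - 0.05*6.3635 = 0.3182
  y_2 = 0.5553 - 0.05*2.2211 = 0.4442
Step 3: grad_x = 2*5*0.3182 = 3.1818, grad_y = 2*2*0.4442 = 1.7769
  x_3 = 0.3182 - 0.05*3.1818 = 0.1591
  y_3 = 0.4442 - 0.05*1.7769 = 0.3554
f(0.1591, 0.3554) = 5*0.1591^2 + 2*0.3554^2 = 0.3791


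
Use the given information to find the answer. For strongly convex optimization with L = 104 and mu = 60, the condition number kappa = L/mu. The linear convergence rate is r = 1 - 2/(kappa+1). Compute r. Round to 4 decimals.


Step 1: Compute the condition number.
kappa = L/mu = 104/60 = 1.7333
Step 2: Compute the convergence rate.
r = 1 - 2/(kappa + 1) = 1 - 2*mu/(L + mu) = (L - mu)/(L + mu) = 44/164 = 0.2683


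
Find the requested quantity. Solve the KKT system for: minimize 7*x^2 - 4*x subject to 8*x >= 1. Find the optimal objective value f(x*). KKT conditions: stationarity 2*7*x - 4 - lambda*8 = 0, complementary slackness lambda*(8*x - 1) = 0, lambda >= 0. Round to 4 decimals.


Step 1: Try lambda = 0 (constraint inactive).
Stationarity: 2*7*x - 4 = 0
x* = 4/(2*7) = 2/7 = 0.2857 (rounded; the exact value 2/7 is used below)
Check constraint: 8*0.2857 = 2.2856 >= 1 -- satisfied.
Step 2: Compute optimal value.
f(x*) = 7*(2/7)^2 - 4*(2/7) = -0.5714


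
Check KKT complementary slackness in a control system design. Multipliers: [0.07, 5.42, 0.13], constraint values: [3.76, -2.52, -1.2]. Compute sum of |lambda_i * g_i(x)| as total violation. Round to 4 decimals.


KKT complementary slackness check:
lambda_1 * g_1 = 0.07 * 3.76 = 0.2632
lambda_2 * g_2 = 5.42 * -2.52 = -13.6584
lambda_3 * g_3 = 0.13 * -1.2 = -0.156
Total violation = 0.2632 + 13.6584 + 0.156 = 14.0776


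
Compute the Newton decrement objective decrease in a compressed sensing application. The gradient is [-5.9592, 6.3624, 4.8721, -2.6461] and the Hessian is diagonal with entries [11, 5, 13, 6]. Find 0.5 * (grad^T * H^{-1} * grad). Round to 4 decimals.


Step 1: H is diagonal, so H^(-1) * g = [-0.5417, 1.2725, 0.3748, -0.441].
Step 2: g^T H^(-1) g = sum_i g_i^2 / H_ii
  = (-5.9592)^2/11 + (6.3624)^2/5 + (4.8721)^2/13 + (-2.6461)^2/6
  = 3.2284 + 8.096 + 1.826 + 1.167 = 14.3173
Step 3: Objective decrease = 0.5 * g^T H^(-1) g = 7.1587


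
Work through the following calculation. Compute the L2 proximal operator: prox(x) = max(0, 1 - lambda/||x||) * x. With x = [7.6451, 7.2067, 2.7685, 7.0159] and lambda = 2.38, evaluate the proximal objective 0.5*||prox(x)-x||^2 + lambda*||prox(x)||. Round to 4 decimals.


Step 1: Compute ||x||.
||x|| = 12.9333
Step 2: Compute scaling factor.
scale = max(0, 1 - 2.38/12.9333) = 0.816
Step 3: prox(x) = [6.2382, 5.8805, 2.259, 5.7248]
||prox(x)|| = 10.5533
Step 4: Proximal objective.
0.5*||prox-x||^2 = 2.8322
lambda*||prox|| = 25.1169
Total = 27.9492


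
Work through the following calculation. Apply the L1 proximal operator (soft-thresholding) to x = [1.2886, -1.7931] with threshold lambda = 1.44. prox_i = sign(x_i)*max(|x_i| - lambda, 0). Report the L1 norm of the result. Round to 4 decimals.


Soft-thresholding with lambda = 1.44:
prox(1.2886) = sign(1.2886)*max(|1.2886| - 1.44, 0) = 0.0
prox(-1.7931) = sign(-1.7931)*max(|-1.7931| - 1.44, 0) = -0.3531
prox(x) = [0.0, -0.3531]
||prox(x)||_1 = 0.0 + 0.3531 = 0.3531


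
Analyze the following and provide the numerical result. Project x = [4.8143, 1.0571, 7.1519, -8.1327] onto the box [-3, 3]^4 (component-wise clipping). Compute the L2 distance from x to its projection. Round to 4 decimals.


Project each component onto [-3, 3].
clip(4.8143) = 3.0, clip(1.0571) = 1.0571, clip(7.1519) = 3.0, clip(-8.1327) = -3.0
Projection = [3.0, 1.0571, 3.0, -3.0]
Squared diffs: [3.2917, 0.0, 17.2383, 26.3446]
Distance = sqrt(46.8746) = 6.8465


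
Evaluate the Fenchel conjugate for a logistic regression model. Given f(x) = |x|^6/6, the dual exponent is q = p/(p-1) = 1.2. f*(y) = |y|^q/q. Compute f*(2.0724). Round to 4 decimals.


The conjugate exponent q satisfies 1/p + 1/q = 1.
p = 6, so q = 6/(6 - 1) = 1.2
|y|^q = 2.0724^1.2 = 2.3976
f*(2.0724) = 2.3976 / 1.2 = 1.998


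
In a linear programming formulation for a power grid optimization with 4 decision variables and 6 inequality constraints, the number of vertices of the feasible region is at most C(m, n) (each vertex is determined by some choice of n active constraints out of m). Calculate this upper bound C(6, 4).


Each vertex corresponds to some choice of n active constraints out of m, so the number of vertices is at most C(m, n) = m! / (n!(m-n)!).
m = 6, n = 4
Numerator: 6 * 5 * 4 * 3
Denominator: 4! = 24
C(6, 4) = 15


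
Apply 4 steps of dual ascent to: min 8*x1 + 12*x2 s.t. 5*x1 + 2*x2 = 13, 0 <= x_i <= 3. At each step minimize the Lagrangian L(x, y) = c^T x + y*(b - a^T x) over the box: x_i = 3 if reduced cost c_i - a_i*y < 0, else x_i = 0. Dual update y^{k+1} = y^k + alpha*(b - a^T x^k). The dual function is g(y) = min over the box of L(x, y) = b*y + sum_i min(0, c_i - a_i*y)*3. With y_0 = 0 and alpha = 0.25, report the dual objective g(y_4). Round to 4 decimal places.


Dual ascent for LP: min 8*x1 + 12*x2, 5*x1 + 2*x2 = 13, 0 <= x_i <= 3
Step 1: y^k = 0.0, reduced costs: (8.0, 12.0)
  x^k = (0.0, 0.0), subgradient = b - a^T x = 13.0
  y^{k+1} = 0.0 + 0.25*13.0 = 3.25
Step 2: y^k = 3.25, reduced costs: (-8.25, 5.5)
  x^k = (3.0, 0.0), subgradient = b - a^T x = -2.0
  y^{k+1} = 3.25 + 0.25*-2.0 = 2.75
Step 3: y^k = 2.75, reduced costs: (-5.75, 6.5)
  x^k = (3.0, 0.0), subgradient = b - a^T x = -2.0
  y^{k+1} = 2.75 + 0.25*-2.0 = 2.25
Step 4: y^k = 2.25, reduced costs: (-3.25, 7.5)
  x^k = (3.0, 0.0), subgradient = b - a^T x = -2.0
  y^{k+1} = 2.25 + 0.25*-2.0 = 1.75
Dual objective at y_4 = 1.75: reduced costs (-0.75, 8.5), box minimizer x = (3.0, 0.0)
g(y_4) = b*y + (c1 - a1*y)*x1 + (c2 - a2*y)*x2 = 13*1.75 + (-0.75)*3.0 + 8.5*0.0 = 22.75 - 2.25 + 0.0 = 20.5


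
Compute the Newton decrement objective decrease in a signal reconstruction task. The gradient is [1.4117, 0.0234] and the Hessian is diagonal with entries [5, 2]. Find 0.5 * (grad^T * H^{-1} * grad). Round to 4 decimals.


Step 1: H is diagonal, so H^(-1) * g = [0.2823, 0.0117].
Step 2: g^T H^(-1) g = sum_i g_i^2 / H_ii
  = (1.4117)^2/5 + (0.0234)^2/2
  = 0.3986 + 0.0003 = 0.3989
Step 3: Objective decrease = 0.5 * g^T H^(-1) g = 0.1994


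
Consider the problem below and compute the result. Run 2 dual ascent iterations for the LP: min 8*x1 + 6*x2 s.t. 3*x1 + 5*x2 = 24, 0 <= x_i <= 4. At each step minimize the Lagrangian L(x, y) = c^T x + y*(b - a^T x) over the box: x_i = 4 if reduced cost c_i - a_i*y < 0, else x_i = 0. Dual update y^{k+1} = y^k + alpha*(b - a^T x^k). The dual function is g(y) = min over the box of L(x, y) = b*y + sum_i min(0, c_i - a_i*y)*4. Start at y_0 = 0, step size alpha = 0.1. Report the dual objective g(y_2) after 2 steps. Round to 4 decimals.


Dual ascent for LP: min 8*x1 + 6*x2, 3*x1 + 5*x2 = 24, 0 <= x_i <= 4
Step 1: y^k = 0.0, reduced costs: (8.0, 6.0)
  x^k = (0.0, 0.0), subgradient = b - a^T x = 24.0
  y^{k+1} = 0.0 + 0.1*24.0 = 2.4
Step 2: y^k = 2.4, reduced costs: (0.8, -6.0)
  x^k = (0.0, 4.0), subgradient = b - a^T x = 4.0
  y^{k+1} = 2.4 + 0.1*4.0 = 2.8
Dual objective at y_2 = 2.8: reduced costs (-0.4, -8.0), box minimizer x = (4.0, 4.0)
g(y_2) = b*y + (c1 - a1*y)*x1 + (c2 - a2*y)*x2 = 24*2.8 + (-0.4)*4.0 + (-8.0)*4.0 = 67.2 - 1.6 - 32.0 = 33.6


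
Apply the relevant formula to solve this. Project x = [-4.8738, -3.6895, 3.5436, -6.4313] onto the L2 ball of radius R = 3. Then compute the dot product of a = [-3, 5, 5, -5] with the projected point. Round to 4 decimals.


Step 1: Compute ||x|| (intermediates to 6 decimals).
||x|| = sqrt((-4.8738)^2 + (-3.6895)^2 + 3.5436^2 + (-6.4313)^2) = 9.554321
Step 2: Project.
Since ||x|| > R, scale = R/||x|| = 3/9.554321 = 0.313994, proj(x) = scale * x
proj(x) = [-1.530344, -1.158481, 1.112669, -2.01939]
Step 3: Dot product.
a^T * proj(x) = -3*(-1.530344) + 5*(-1.158481) + 5*1.112669 - 5*(-2.01939) = 14.4589


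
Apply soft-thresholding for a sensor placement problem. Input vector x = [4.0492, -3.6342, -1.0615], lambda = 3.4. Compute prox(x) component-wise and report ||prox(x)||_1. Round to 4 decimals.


Soft-thresholding with lambda = 3.4:
prox(4.0492) = sign(4.0492)*max(|4.0492| - 3.4, 0) = 0.6492
prox(-3.6342) = sign(-3.6342)*max(|-3.6342| - 3.4, 0) = -0.2342
prox(-1.0615) = sign(-1.0615)*max(|-1.0615| - 3.4, 0) = 0.0
prox(x) = [0.6492, -0.2342, 0.0]
||prox(x)||_1 = 0.6492 + 0.2342 + 0.0 = 0.8834


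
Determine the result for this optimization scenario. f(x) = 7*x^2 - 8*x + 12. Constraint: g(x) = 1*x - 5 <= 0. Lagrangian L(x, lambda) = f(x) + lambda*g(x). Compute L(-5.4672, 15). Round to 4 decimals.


Step 1: Evaluate f(x).
f(-5.4672) = 7*(-5.4672)^2 - 8*(-5.4672) + 12 = 264.9695
Step 2: Evaluate g(x).
g(-5.4672) = 1*-5.4672 - 5 = -10.4672
Step 3: Compute Lagrangian.
L = 264.9695 + 15*-10.4672 = 107.9615


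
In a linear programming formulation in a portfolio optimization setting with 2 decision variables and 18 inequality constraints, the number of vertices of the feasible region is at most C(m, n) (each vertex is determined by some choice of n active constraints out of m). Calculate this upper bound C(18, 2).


Each vertex corresponds to some choice of n active constraints out of m, so the number of vertices is at most C(m, n) = m! / (n!(m-n)!).
m = 18, n = 2
Numerator: 18 * 17
Denominator: 2! = 2
C(18, 2) = 153


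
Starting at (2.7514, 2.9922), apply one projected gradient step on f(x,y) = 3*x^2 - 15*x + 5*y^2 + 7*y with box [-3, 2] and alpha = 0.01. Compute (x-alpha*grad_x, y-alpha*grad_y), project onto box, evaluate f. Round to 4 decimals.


Step 1: Compute gradient at (2.7514, 2.9922).
grad_x = 2*3*2.7514 - 15 = 1.5084
grad_y = 2*5*2.9922 + 7 = 36.922
Step 2: Gradient step.
x_raw = 2.7514 - 0.01*1.5084 = 2.7363
y_raw = 2.9922 - 0.01*36.922 = 2.623
Step 3: Project onto [-3, 2].
x_proj = clip(2.7363) = 2.0
y_proj = clip(2.623) = 2.0
Step 4: Evaluate f.
f(2.0, 2.0) = 16.0


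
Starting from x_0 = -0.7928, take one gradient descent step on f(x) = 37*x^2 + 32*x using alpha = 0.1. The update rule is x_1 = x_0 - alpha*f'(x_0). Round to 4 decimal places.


We compute the gradient at x_0 and apply the update.
f'(x) = 74*x + 32
f'(-0.7928) = 74*-0.7928 + 32 = -26.6672
x_1 = -0.7928 - 0.1*-26.6672 = 1.8739


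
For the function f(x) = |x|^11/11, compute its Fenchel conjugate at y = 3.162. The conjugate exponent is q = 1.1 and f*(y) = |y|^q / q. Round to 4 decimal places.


The conjugate exponent q satisfies 1/p + 1/q = 1.
p = 11, so q = 11/(11 - 1) = 1.1
|y|^q = 3.162^1.1 = 3.5478
f*(3.162) = 3.5478 / 1.1 = 3.2253


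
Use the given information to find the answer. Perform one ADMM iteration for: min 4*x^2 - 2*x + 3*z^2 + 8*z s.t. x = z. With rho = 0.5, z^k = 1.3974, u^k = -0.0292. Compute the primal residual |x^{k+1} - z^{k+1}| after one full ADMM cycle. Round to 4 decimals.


ADMM iteration with rho = 0.5, z^k = 1.3974, u^k = -0.0292
Step 1: x-update.
Minimize 4*x^2 - 2*x + (0.5/2)*(x - 1.3974 - 0.0292)^2
FOC: (2*4 + 0.5)*x = 2 + 0.5*(1.3974 + 0.0292)
x^{k+1} = 0.3192
Step 2: z-update.
Minimize 3*z^2 + 8*z + (0.5/2)*(0.3192 - z - 0.0292)^2
FOC: (2*3 + 0.5)*z = -8 + 0.5*(0.3192 - 0.0292)
z^{k+1} = -1.2085
Step 3: u-update.
u^{k+1} = -0.0292 + 0.3192 + 1.2085 = 1.4985
Step 4: Primal residual = |0.3192 + 1.2085| = 1.5277


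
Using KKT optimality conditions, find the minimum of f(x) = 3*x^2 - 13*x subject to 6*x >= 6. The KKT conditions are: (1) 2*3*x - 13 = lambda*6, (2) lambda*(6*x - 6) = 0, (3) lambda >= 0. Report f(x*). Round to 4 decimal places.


Step 1: Try lambda = 0 (constraint inactive).
Stationarity: 2*3*x - 13 = 0
x* = 13/(2*3) = 13/6 = 2.1667 (rounded; the exact value 13/6 is used below)
Check constraint: 6*2.1667 = 13.0002 >= 6 -- satisfied.
Step 2: Compute optimal value.
f(x*) = 3*(13/6)^2 - 13*(13/6) = -14.0833


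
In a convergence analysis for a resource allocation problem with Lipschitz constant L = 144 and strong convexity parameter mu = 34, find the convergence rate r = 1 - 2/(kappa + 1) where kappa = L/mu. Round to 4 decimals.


Step 1: Compute the condition number.
kappa = L/mu = 144/34 = 4.2353
Step 2: Compute the convergence rate.
r = 1 - 2/(kappa + 1) = 1 - 2*mu/(L + mu) = (L - mu)/(L + mu) = 110/178 = 0.618


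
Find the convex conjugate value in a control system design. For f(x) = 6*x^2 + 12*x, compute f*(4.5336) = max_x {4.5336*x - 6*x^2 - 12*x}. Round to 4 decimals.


f*(y) = sup_x {y*x - a*x^2 - b*x} = sup_x {(y-b)*x - a*x^2}
FOC: (y - b) - 2a*x = 0 => x* = (y - b)/(2a)
x* = (4.5336 - 12)/(2*6) = -0.6222
f*(4.5336) = (y-b)^2/(4a) = (4.5336 - 12)^2/(4*6)
= 55.7471/24 = 2.3228


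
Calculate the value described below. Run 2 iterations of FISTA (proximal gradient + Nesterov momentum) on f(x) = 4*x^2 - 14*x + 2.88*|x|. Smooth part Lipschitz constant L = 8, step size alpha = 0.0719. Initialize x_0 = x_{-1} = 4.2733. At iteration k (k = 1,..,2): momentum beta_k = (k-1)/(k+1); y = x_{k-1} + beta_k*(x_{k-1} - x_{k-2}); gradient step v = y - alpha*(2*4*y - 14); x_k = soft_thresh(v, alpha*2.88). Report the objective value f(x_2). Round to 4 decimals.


FISTA on f(x) = 4*x^2 - 14*x + 2.88*|x|
L = 8, alpha = 0.0719
Iteration 1: beta = 0.0, y = 4.2733 + 0.0*(4.2733 - 4.2733) = 4.2733
  grad(y) = 20.1864, v = y - alpha*grad = 2.8219
  prox(v) = soft_thresh(2.8219, 0.2071) = 2.6148
Iteration 2: beta = 0.3333, y = 2.6148 + 0.3333*(2.6148 - 4.2733) = 2.062
  grad(y) = 2.496, v = y - alpha*grad = 1.8825
  prox(v) = soft_thresh(1.8825, 0.2071) = 1.6755
f(x_2) = 4*1.6755^2 - 14*1.6755 + 2.88*|1.6755| = -7.4024


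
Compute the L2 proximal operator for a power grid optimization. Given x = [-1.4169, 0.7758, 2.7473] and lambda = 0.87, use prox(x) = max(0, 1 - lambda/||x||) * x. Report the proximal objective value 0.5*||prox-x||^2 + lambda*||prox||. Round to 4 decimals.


Step 1: Compute ||x||.
||x|| = 3.187
Step 2: Compute scaling factor.
scale = max(0, 1 - 0.87/3.187) = 0.727
Step 3: prox(x) = [-1.0301, 0.564, 1.9973]
||prox(x)|| = 2.317
Step 4: Proximal objective.
0.5*||prox-x||^2 = 0.3785
lambda*||prox|| = 2.0158
Total = 2.3943


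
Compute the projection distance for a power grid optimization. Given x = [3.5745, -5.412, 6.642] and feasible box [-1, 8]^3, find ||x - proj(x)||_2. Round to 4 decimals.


Project each component onto [-1, 8].
clip(3.5745) = 3.5745, clip(-5.412) = -1.0, clip(6.642) = 6.642
Projection = [3.5745, -1.0, 6.642]
Squared diffs: [0.0, 19.4657, 0.0]
Distance = sqrt(19.4657) = 4.412


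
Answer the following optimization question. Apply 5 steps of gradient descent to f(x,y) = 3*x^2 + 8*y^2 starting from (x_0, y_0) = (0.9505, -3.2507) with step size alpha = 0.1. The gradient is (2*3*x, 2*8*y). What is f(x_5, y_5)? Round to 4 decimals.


Gradient descent on f(x,y) = 3*x^2 + 8*y^2.
Starting point: (0.9505, -3.2507), alpha = 0.1
Step 1: grad_x = 2*3*0.9505 = 5.703, grad_y = 2*8*-3.2507 = -52.0112
  x_1 = 0.9505 - 0.1*5.703 = 0.3802
  y_1 = -3.2507 - 0.1*-52.0112 = 1.9504
Step 2: grad_x = 2*3*0.3802 = 2.2812, grad_y = 2*8*1.9504 = 31.2067
  x_2 = 0.3802 - 0.1*2.2812 = 0.1521
  y_2 = 1.9504 - 0.1*31.2067 = -1.1703
Step 3: grad_x = 2*3*0.1521 = 0.9125, grad_y = 2*8*-1.1703 = -18.724
  x_3 = 0.1521 - 0.1*0.9125 = 0.0608
  y_3 = -1.1703 - 0.1*-18.724 = 0.7022
Step 4: grad_x = 2*3*0.0608 = 0.365, grad_y = 2*8*0.7022 = 11.2344
  x_4 = 0.0608 - 0.1*0.365 = 0.0243
  y_4 = 0.7022 - 0.1*11.2344 = -0.4213
Step 5: grad_x = 2*3*0.0243 = 0.146, grad_y = 2*8*-0.4213 = -6.7407
  x_5 = 0.0243 - 0.1*0.146 = 0.0097
  y_5 = -0.4213 - 0.1*-6.7407 = 0.2528
f(0.0097, 0.2528) = 3*0.0097^2 + 8*0.2528^2 = 0.5114


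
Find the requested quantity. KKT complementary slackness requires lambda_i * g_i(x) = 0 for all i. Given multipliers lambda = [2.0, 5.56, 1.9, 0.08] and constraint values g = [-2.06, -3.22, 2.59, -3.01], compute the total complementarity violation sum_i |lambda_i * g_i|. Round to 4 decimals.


KKT complementary slackness check:
lambda_1 * g_1 = 2.0 * -2.06 = -4.12
lambda_2 * g_2 = 5.56 * -3.22 = -17.9032
lambda_3 * g_3 = 1.9 * 2.59 = 4.921
lambda_4 * g_4 = 0.08 * -3.01 = -0.2408
Total violation = 4.12 + 17.9032 + 4.921 + 0.2408 = 27.185


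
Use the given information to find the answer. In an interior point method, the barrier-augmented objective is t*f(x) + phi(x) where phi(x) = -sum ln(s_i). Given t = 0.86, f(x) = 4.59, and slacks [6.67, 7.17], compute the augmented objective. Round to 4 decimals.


Step 1: Compute log-barrier.
ln values: [1.8976, 1.9699]
phi = -(1.8976 + 1.9699) = -3.8675
Step 2: Compute augmented objective.
t*f(x) = 0.86*4.59 = 3.9474
Total = 3.9474 - 3.8675 = 0.0799


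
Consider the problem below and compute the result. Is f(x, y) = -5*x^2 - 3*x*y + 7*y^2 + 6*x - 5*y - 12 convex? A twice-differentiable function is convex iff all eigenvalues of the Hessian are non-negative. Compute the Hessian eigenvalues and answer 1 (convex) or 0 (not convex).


The Hessian of f(x,y) = -5*x^2 - 3*x*y + 7*y^2 + 6*x - 5*y - 12 is:
H = [[-10, -3], [-3, 14]]
Trace = -10 + 14 = 4
Determinant = -10*14 - (-3)^2 = -149
Discriminant = (4)^2 - 4*-149 = 612.0
Eigenvalues: lambda_1 = -10.3693, lambda_2 = 14.3693
The function is not convex.

0


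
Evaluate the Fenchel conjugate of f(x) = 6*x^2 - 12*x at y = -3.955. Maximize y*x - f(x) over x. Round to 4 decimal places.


f*(y) = sup_x {y*x - a*x^2 - b*x} = sup_x {(y-b)*x - a*x^2}
FOC: (y - b) - 2a*x = 0 => x* = (y - b)/(2a)
x* = (-3.955 + 12)/(2*6) = 0.6704
f*(-3.955) = (y-b)^2/(4a) = (-3.955 + 12)^2/(4*6)
= 64.722/24 = 2.6968


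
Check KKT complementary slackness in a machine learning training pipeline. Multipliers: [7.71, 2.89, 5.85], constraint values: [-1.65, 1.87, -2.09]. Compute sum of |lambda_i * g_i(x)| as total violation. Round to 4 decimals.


KKT complementary slackness check:
lambda_1 * g_1 = 7.71 * -1.65 = -12.7215
lambda_2 * g_2 = 2.89 * 1.87 = 5.4043
lambda_3 * g_3 = 5.85 * -2.09 = -12.2265
Total violation = 12.7215 + 5.4043 + 12.2265 = 30.3523


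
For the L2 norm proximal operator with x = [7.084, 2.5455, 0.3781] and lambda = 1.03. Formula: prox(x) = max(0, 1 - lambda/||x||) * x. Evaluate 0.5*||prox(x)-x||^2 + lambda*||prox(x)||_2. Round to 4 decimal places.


Step 1: Compute ||x||.
||x|| = 7.5369
Step 2: Compute scaling factor.
scale = max(0, 1 - 1.03/7.5369) = 0.8633
Step 3: prox(x) = [6.1159, 2.1976, 0.3264]
||prox(x)|| = 6.5069
Step 4: Proximal objective.
0.5*||prox-x||^2 = 0.5305
lambda*||prox|| = 6.7021
Total = 7.2326


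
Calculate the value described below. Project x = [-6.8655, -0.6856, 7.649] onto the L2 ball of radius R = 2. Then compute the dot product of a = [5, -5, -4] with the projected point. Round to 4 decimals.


Step 1: Compute ||x|| (intermediates to 6 decimals).
||x|| = sqrt((-6.8655)^2 + (-0.6856)^2 + 7.649^2) = 10.301084
Step 2: Project.
Since ||x|| > R, scale = R/||x|| = 2/10.301084 = 0.194154, proj(x) = scale * x
proj(x) = [-1.332964, -0.133112, 1.485084]
Step 3: Dot product.
a^T * proj(x) = 5*(-1.332964) - 5*(-0.133112) - 4*1.485084 = -11.9396


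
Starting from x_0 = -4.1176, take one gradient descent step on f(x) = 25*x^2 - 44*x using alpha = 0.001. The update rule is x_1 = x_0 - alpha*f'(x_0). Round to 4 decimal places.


We compute the gradient at x_0 and apply the update.
f'(x) = 50*x - 44
f'(-4.1176) = 50*-4.1176 - 44 = -249.88
x_1 = -4.1176 - 0.001*-249.88 = -3.8677


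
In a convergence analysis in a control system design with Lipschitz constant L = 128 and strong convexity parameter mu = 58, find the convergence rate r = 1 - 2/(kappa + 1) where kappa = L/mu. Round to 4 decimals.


Step 1: Compute the condition number.
kappa = L/mu = 128/58 = 2.2069
Step 2: Compute the convergence rate.
r = 1 - 2/(kappa + 1) = 1 - 2*mu/(L + mu) = (L - mu)/(L + mu) = 70/186 = 0.3763


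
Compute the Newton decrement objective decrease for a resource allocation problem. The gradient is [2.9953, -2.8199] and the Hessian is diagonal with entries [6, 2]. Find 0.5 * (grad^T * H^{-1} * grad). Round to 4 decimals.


Step 1: H is diagonal, so H^(-1) * g = [0.4992, -1.41].
Step 2: g^T H^(-1) g = sum_i g_i^2 / H_ii
  = (2.9953)^2/6 + (-2.8199)^2/2
  = 1.4953 + 3.9759 = 5.4712
Step 3: Objective decrease = 0.5 * g^T H^(-1) g = 2.7356


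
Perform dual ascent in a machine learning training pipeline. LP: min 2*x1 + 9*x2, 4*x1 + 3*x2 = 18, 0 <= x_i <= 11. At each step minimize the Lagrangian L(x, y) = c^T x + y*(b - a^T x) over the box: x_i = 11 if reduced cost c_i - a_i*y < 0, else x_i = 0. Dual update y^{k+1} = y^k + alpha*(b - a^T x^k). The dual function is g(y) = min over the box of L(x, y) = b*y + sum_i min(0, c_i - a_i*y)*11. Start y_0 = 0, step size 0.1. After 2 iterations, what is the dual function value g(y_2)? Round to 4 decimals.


Dual ascent for LP: min 2*x1 + 9*x2, 4*x1 + 3*x2 = 18, 0 <= x_i <= 11
Step 1: y^k = 0.0, reduced costs: (2.0, 9.0)
  x^k = (0.0, 0.0), subgradient = b - a^T x = 18.0
  y^{k+1} = 0.0 + 0.1*18.0 = 1.8
Step 2: y^k = 1.8, reduced costs: (-5.2, 3.6)
  x^k = (11.0, 0.0), subgradient = b - a^T x = -26.0
  y^{k+1} = 1.8 + 0.1*-26.0 = -0.8
Dual objective at y_2 = -0.8: reduced costs (5.2, 11.4), box minimizer x = (0.0, 0.0)
g(y_2) = b*y + (c1 - a1*y)*x1 + (c2 - a2*y)*x2 = 18*(-0.8) + 5.2*0.0 + 11.4*0.0 = -14.4 + 0.0 + 0.0 = -14.4
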